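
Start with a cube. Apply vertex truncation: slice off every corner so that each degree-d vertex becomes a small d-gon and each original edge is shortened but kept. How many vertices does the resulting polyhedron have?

The base solid has V = 8, E = 12, F = 6.
Truncation replaces each original edge-end by a new vertex, so V′ = 2E = 24.
Each original edge survives, and each old vertex of degree d contributes d new edges; summing degrees gives Σd = 2E, so E′ = E + 2E = 3E = 36.
Each original face survives and each original vertex becomes one new face: F′ = F + V = 14.

24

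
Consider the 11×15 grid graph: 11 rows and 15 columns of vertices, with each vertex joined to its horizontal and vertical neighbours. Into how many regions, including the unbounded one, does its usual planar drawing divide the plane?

141

The grid has V = 11·15 = 165 vertices and E = 11·14 + 15·10 = 304 edges.
F = 2 − V + E = 2 − 165 + 304 = 141.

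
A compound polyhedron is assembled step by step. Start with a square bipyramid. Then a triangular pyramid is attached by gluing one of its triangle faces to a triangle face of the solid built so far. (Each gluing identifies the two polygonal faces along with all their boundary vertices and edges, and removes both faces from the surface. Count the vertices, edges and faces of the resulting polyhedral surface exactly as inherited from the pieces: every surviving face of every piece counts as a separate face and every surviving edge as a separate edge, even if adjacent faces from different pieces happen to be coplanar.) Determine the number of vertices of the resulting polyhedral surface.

7

A square bipyramid: V=6, E=12, F=8.
Attach a triangular pyramid (V=4, E=6, F=4) along a 3-gon: merge 3 vertices and 3 edges, delete both glued faces → V=7, E=15, F=10.
Check: V − E + F = 7 − 15 + 10 = 2.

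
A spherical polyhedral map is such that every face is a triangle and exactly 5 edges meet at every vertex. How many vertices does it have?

12

Each face has 3 edges and each edge borders two faces, so 2E = 3F.
Each vertex has degree 5, so 5V = 2E and hence V = 3F/5.
Euler: V − E + F = 2 ⇒ (3F/5) − (3F/2) + F = 2.
Multiply by 10: (6 − 15 + 10)F = 20, i.e. 1F = 20.
So F = 20, E = 3·20/2 = 30, V = 3·20/5 = 12.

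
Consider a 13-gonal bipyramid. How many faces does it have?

A bipyramid over an n-gon has 2n triangular faces and n + 2 vertices: V = 13 + 2 = 15, E = 3·13 = 39, F = 2·13 = 26.

26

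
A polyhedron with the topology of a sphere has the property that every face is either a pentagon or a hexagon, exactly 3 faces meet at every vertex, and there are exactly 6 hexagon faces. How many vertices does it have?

Let x be the number of pentagons; then F = 6 + x.
Edge–face incidences: 2E = 6·6 + 5·x = 36 + 5x.
Every vertex has degree 3, so 3V = 2E.
Euler: V − E + F = 2 ⇒ (2E)/3 − E + (6 + x) = 2.
Multiply by 6: 2·(2E) − 3·(2E) + 6·(6 + x) = 12, i.e. 36 + 6x − (36 + 5x) = 12.
Collecting terms: x = 12.
Then 2E = 36 + 5·12 = 96, so E = 48, V = 2E/3 = 32, F = 6 + 12 = 18.

32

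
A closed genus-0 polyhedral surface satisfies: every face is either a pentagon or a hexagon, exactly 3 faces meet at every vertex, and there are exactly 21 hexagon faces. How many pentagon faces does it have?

12

Let x be the number of pentagons; then F = 21 + x.
Edge–face incidences: 2E = 6·21 + 5·x = 126 + 5x.
Every vertex has degree 3, so 3V = 2E.
Euler: V − E + F = 2 ⇒ (2E)/3 − E + (21 + x) = 2.
Multiply by 6: 2·(2E) − 3·(2E) + 6·(21 + x) = 12, i.e. 126 + 6x − (126 + 5x) = 12.
Collecting terms: x = 12.
Then 2E = 126 + 5·12 = 186, so E = 93, V = 2E/3 = 62, F = 21 + 12 = 33.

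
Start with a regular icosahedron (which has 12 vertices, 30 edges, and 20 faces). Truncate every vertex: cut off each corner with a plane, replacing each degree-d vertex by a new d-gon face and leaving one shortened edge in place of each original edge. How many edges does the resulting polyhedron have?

Truncation replaces each original edge-end by a new vertex, so V′ = 2E = 60.
Each original edge survives, and each old vertex of degree d contributes d new edges; summing degrees gives Σd = 2E, so E′ = E + 2E = 3E = 90.
Each original face survives and each original vertex becomes one new face: F′ = F + V = 32.

90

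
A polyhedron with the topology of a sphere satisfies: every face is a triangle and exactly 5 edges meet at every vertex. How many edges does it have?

Each face has 3 edges and each edge borders two faces, so 2E = 3F.
Each vertex has degree 5, so 5V = 2E and hence V = 3F/5.
Euler: V − E + F = 2 ⇒ (3F/5) − (3F/2) + F = 2.
Multiply by 10: (6 − 15 + 10)F = 20, i.e. 1F = 20.
So F = 20, E = 3·20/2 = 30, V = 3·20/5 = 12.

30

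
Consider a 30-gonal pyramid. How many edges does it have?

60

A pyramid on an n-gon base has one n-gon and n triangles: V = 30 + 1 = 31, E = 2·30 = 60, F = 30 + 1 = 31.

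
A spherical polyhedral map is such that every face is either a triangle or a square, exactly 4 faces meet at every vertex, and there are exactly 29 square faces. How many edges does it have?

70

Let x be the number of triangles; then F = 29 + x.
Edge–face incidences: 2E = 4·29 + 3·x = 116 + 3x.
Every vertex has degree 4, so 4V = 2E.
Euler: V − E + F = 2 ⇒ (2E)/4 − E + (29 + x) = 2.
Multiply by 8: 2·(2E) − 4·(2E) + 8·(29 + x) = 16, i.e. 232 + 8x − 2·(116 + 3x) = 16.
Collecting terms: 2x = 16, so x = 8.
Then 2E = 116 + 3·8 = 140, so E = 70, V = 2E/4 = 35, F = 29 + 8 = 37.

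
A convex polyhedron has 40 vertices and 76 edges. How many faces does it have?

Here V − E + F = 2.
F = 2 − V + E = 2 − 40 + 76 = 38.

38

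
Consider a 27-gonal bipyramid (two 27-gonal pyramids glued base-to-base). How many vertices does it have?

29

A bipyramid over an n-gon has 2n triangular faces and n + 2 vertices: V = 27 + 2 = 29, E = 3·27 = 81, F = 2·27 = 54.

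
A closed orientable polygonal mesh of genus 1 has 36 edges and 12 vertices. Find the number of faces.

For a closed orientable surface of genus 1, χ = 2 − 2·1 = 0.
F = 0 − V + E = 0 − 12 + 36 = 24.

24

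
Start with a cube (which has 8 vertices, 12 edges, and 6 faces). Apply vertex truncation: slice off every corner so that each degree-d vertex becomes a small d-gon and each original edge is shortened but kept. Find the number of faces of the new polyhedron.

Truncation replaces each original edge-end by a new vertex, so V′ = 2E = 24.
Each original edge survives, and each old vertex of degree d contributes d new edges; summing degrees gives Σd = 2E, so E′ = E + 2E = 3E = 36.
Each original face survives and each original vertex becomes one new face: F′ = F + V = 14.

14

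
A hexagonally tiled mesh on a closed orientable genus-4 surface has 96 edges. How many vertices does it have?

58

χ = 2 − 2·4 = -6, and every face is a hexagon so 6F = 2E.
F = 2E/6 = 32. Then V = -6 + E − F = -6 + 96 − 32 = 58.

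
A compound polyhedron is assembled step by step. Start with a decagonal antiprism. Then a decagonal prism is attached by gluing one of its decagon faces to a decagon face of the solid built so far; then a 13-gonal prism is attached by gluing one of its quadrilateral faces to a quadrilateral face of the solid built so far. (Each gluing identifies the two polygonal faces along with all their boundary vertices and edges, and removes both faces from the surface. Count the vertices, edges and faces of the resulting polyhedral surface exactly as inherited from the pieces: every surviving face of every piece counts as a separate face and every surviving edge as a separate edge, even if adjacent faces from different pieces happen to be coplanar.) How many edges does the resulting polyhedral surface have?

95

A decagonal antiprism: V=20, E=40, F=22.
Attach a decagonal prism (V=20, E=30, F=12) along a 10-gon: merge 10 vertices and 10 edges, delete both glued faces → V=30, E=60, F=32.
Attach a 13-gonal prism (V=26, E=39, F=15) along a 4-gon: merge 4 vertices and 4 edges, delete both glued faces → V=52, E=95, F=45.
Check: V − E + F = 52 − 95 + 45 = 2.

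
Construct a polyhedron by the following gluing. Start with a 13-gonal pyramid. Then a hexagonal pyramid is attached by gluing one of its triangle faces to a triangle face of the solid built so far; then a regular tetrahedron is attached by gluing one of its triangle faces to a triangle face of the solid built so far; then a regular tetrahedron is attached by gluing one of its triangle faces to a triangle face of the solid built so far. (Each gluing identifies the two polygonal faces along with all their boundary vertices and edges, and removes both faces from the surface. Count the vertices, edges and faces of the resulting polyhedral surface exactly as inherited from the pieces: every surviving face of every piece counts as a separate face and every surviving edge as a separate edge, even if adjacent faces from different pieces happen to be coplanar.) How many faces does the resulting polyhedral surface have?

23

A 13-gonal pyramid: V=14, E=26, F=14.
Attach a hexagonal pyramid (V=7, E=12, F=7) along a 3-gon: merge 3 vertices and 3 edges, delete both glued faces → V=18, E=35, F=19.
Attach a regular tetrahedron (V=4, E=6, F=4) along a 3-gon: merge 3 vertices and 3 edges, delete both glued faces → V=19, E=38, F=21.
Attach a regular tetrahedron (V=4, E=6, F=4) along a 3-gon: merge 3 vertices and 3 edges, delete both glued faces → V=20, E=41, F=23.
Check: V − E + F = 20 − 41 + 23 = 2.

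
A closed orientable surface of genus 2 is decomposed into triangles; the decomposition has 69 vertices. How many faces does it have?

142

χ = 2 − 2·2 = -2, and every face is a triangle so 3F = 2E.
V − E + F = -2 with E = 3F/2 gives 69 − (3/2 − 1)·F = -2, so F = 142 and E = 213.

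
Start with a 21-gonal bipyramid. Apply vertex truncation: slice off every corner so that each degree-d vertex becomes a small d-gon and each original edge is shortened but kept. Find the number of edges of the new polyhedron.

The base solid has V = 23, E = 63, F = 42.
Truncation replaces each original edge-end by a new vertex, so V′ = 2E = 126.
Each original edge survives, and each old vertex of degree d contributes d new edges; summing degrees gives Σd = 2E, so E′ = E + 2E = 3E = 189.
Each original face survives and each original vertex becomes one new face: F′ = F + V = 65.

189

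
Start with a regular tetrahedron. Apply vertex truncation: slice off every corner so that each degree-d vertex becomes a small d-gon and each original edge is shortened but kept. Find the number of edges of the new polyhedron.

The base solid has V = 4, E = 6, F = 4.
Truncation replaces each original edge-end by a new vertex, so V′ = 2E = 12.
Each original edge survives, and each old vertex of degree d contributes d new edges; summing degrees gives Σd = 2E, so E′ = E + 2E = 3E = 18.
Each original face survives and each original vertex becomes one new face: F′ = F + V = 8.

18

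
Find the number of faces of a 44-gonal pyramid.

45

A pyramid on an n-gon base has one n-gon and n triangles: V = 44 + 1 = 45, E = 2·44 = 88, F = 44 + 1 = 45.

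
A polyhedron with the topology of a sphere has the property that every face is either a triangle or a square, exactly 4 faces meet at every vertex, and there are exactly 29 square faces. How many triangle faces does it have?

8

Let x be the number of triangles; then F = 29 + x.
Edge–face incidences: 2E = 4·29 + 3·x = 116 + 3x.
Every vertex has degree 4, so 4V = 2E.
Euler: V − E + F = 2 ⇒ (2E)/4 − E + (29 + x) = 2.
Multiply by 8: 2·(2E) − 4·(2E) + 8·(29 + x) = 16, i.e. 232 + 8x − 2·(116 + 3x) = 16.
Collecting terms: 2x = 16, so x = 8.
Then 2E = 116 + 3·8 = 140, so E = 70, V = 2E/4 = 35, F = 29 + 8 = 37.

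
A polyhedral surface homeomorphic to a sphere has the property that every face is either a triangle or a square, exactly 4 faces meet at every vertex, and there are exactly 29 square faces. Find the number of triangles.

Let x be the number of triangles; then F = 29 + x.
Edge–face incidences: 2E = 4·29 + 3·x = 116 + 3x.
Every vertex has degree 4, so 4V = 2E.
Euler: V − E + F = 2 ⇒ (2E)/4 − E + (29 + x) = 2.
Multiply by 8: 2·(2E) − 4·(2E) + 8·(29 + x) = 16, i.e. 232 + 8x − 2·(116 + 3x) = 16.
Collecting terms: 2x = 16, so x = 8.
Then 2E = 116 + 3·8 = 140, so E = 70, V = 2E/4 = 35, F = 29 + 8 = 37.

8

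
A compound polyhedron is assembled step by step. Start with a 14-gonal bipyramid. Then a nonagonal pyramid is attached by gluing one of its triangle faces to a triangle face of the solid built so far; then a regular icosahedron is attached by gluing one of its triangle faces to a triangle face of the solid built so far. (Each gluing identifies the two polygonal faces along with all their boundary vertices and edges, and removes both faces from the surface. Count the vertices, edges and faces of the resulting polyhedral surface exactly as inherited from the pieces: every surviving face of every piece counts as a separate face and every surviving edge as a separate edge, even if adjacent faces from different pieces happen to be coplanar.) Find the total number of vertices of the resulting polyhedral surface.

A 14-gonal bipyramid: V=16, E=42, F=28.
Attach a nonagonal pyramid (V=10, E=18, F=10) along a 3-gon: merge 3 vertices and 3 edges, delete both glued faces → V=23, E=57, F=36.
Attach a regular icosahedron (V=12, E=30, F=20) along a 3-gon: merge 3 vertices and 3 edges, delete both glued faces → V=32, E=84, F=54.
Check: V − E + F = 32 − 84 + 54 = 2.

32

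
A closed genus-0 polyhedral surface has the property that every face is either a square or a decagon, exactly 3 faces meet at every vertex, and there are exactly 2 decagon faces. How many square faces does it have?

Let x be the number of squares; then F = 2 + x.
Edge–face incidences: 2E = 10·2 + 4·x = 20 + 4x.
Every vertex has degree 3, so 3V = 2E.
Euler: V − E + F = 2 ⇒ (2E)/3 − E + (2 + x) = 2.
Multiply by 6: 2·(2E) − 3·(2E) + 6·(2 + x) = 12, i.e. 12 + 6x − (20 + 4x) = 12.
Collecting terms: 2x − 8 = 12, so 2x = 20, so x = 10.
Then 2E = 20 + 4·10 = 60, so E = 30, V = 2E/3 = 20, F = 2 + 10 = 12.

10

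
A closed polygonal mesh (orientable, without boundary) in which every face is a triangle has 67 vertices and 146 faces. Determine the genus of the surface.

4

Every face is a triangle, so 2E = 3·146 = 438, giving E = 219.
χ = V − E + F = 67 − 219 + 146 = -6.
For a closed orientable surface χ = 2 − 2g, so g = (2 − (-6))/2 = 4.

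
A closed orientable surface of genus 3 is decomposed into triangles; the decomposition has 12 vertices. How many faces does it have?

χ = 2 − 2·3 = -4, and every face is a triangle so 3F = 2E.
V − E + F = -4 with E = 3F/2 gives 12 − (3/2 − 1)·F = -4, so F = 32 and E = 48.

32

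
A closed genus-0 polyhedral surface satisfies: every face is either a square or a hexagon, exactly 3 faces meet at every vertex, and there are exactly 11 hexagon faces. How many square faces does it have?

6

Let x be the number of squares; then F = 11 + x.
Edge–face incidences: 2E = 6·11 + 4·x = 66 + 4x.
Every vertex has degree 3, so 3V = 2E.
Euler: V − E + F = 2 ⇒ (2E)/3 − E + (11 + x) = 2.
Multiply by 6: 2·(2E) − 3·(2E) + 6·(11 + x) = 12, i.e. 66 + 6x − (66 + 4x) = 12.
Collecting terms: 2x = 12, so x = 6.
Then 2E = 66 + 4·6 = 90, so E = 45, V = 2E/3 = 30, F = 11 + 6 = 17.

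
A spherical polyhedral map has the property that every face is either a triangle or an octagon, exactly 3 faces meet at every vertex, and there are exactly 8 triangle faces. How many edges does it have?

Let x be the number of octagons; then F = 8 + x.
Edge–face incidences: 2E = 3·8 + 8·x = 24 + 8x.
Every vertex has degree 3, so 3V = 2E.
Euler: V − E + F = 2 ⇒ (2E)/3 − E + (8 + x) = 2.
Multiply by 6: 2·(2E) − 3·(2E) + 6·(8 + x) = 12, i.e. 48 + 6x − (24 + 8x) = 12.
Collecting terms: −2x + 24 = 12, so −2x = −12, so x = 6.
Then 2E = 24 + 8·6 = 72, so E = 36, V = 2E/3 = 24, F = 8 + 6 = 14.

36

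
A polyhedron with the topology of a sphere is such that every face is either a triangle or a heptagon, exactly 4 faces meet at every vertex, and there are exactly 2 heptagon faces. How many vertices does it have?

14

Let x be the number of triangles; then F = 2 + x.
Edge–face incidences: 2E = 7·2 + 3·x = 14 + 3x.
Every vertex has degree 4, so 4V = 2E.
Euler: V − E + F = 2 ⇒ (2E)/4 − E + (2 + x) = 2.
Multiply by 8: 2·(2E) − 4·(2E) + 8·(2 + x) = 16, i.e. 16 + 8x − 2·(14 + 3x) = 16.
Collecting terms: 2x − 12 = 16, so 2x = 28, so x = 14.
Then 2E = 14 + 3·14 = 56, so E = 28, V = 2E/4 = 14, F = 2 + 14 = 16.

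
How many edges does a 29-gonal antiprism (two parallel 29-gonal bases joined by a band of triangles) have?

An antiprism on an n-gon has two n-gon caps and 2n triangles: V = 2·29 = 58, E = 4·29 = 116, F = 2·29 + 2 = 60.

116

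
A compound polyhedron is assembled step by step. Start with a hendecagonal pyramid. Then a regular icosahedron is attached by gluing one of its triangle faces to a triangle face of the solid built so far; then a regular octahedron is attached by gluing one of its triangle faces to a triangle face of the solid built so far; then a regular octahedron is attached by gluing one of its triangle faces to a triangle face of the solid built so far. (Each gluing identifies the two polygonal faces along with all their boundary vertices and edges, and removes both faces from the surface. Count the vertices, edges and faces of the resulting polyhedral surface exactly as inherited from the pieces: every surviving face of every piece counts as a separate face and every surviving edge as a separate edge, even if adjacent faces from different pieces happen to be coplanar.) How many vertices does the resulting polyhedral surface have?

A hendecagonal pyramid: V=12, E=22, F=12.
Attach a regular icosahedron (V=12, E=30, F=20) along a 3-gon: merge 3 vertices and 3 edges, delete both glued faces → V=21, E=49, F=30.
Attach a regular octahedron (V=6, E=12, F=8) along a 3-gon: merge 3 vertices and 3 edges, delete both glued faces → V=24, E=58, F=36.
Attach a regular octahedron (V=6, E=12, F=8) along a 3-gon: merge 3 vertices and 3 edges, delete both glued faces → V=27, E=67, F=42.
Check: V − E + F = 27 − 67 + 42 = 2.

27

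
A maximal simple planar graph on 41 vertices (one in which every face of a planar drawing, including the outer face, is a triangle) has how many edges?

In a plane triangulation 3F = 2E and V − E + F = 2, so E = 3V − 6 = 3·41 − 6 = 117.

117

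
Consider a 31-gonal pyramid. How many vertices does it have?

32

A pyramid on an n-gon base has one n-gon and n triangles: V = 31 + 1 = 32, E = 2·31 = 62, F = 31 + 1 = 32.
Check: V − E + F = 32 − 62 + 32 = 2.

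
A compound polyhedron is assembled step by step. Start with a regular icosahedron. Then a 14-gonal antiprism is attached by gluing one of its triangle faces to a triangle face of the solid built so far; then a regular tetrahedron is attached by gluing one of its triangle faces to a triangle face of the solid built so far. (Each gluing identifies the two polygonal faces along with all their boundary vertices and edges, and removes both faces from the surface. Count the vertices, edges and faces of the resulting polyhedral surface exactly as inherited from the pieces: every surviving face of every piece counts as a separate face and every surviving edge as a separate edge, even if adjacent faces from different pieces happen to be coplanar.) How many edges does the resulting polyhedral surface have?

A regular icosahedron: V=12, E=30, F=20.
Attach a 14-gonal antiprism (V=28, E=56, F=30) along a 3-gon: merge 3 vertices and 3 edges, delete both glued faces → V=37, E=83, F=48.
Attach a regular tetrahedron (V=4, E=6, F=4) along a 3-gon: merge 3 vertices and 3 edges, delete both glued faces → V=38, E=86, F=50.
Check: V − E + F = 38 − 86 + 50 = 2.

86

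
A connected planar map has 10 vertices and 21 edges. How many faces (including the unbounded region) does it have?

Euler's formula for a connected plane graph: V − E + F = 2, so F = 2 − 10 + 21 = 13.

13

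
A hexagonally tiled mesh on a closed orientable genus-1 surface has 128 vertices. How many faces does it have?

64

χ = 2 − 2·1 = 0, and every face is a hexagon so 6F = 2E.
V − E + F = 0 with E = 6F/2 gives 128 − (6/2 − 1)·F = 0, so F = 64 and E = 192.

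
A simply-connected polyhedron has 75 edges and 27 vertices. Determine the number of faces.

50

Here V − E + F = 2.
F = 2 − V + E = 2 − 27 + 75 = 50.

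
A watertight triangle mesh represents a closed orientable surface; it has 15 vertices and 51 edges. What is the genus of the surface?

Every face is a triangle and each edge borders two faces, so 3F = 2·51, giving F = 34.
χ = V − E + F = 15 − 51 + 34 = -2.
For a closed orientable surface χ = 2 − 2g, so g = (2 − (-2))/2 = 2.

2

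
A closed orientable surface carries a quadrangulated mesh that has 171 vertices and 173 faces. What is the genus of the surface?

Every face is a square, so 2E = 4·173 = 692, giving E = 346.
χ = V − E + F = 171 − 346 + 173 = -2.
For a closed orientable surface χ = 2 − 2g, so g = (2 − (-2))/2 = 2.

2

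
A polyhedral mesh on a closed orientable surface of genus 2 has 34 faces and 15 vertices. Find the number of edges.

For a closed orientable surface of genus 2, χ = 2 − 2·2 = -2.
E = V + F − (-2) = 15 + 34 − (-2) = 51.

51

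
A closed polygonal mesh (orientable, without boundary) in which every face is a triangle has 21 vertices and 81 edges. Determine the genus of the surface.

4

Every face is a triangle and each edge borders two faces, so 3F = 2·81, giving F = 54.
χ = V − E + F = 21 − 81 + 54 = -6.
For a closed orientable surface χ = 2 − 2g, so g = (2 − (-6))/2 = 4.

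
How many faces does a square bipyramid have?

A bipyramid over an n-gon has 2n triangular faces and n + 2 vertices: V = 4 + 2 = 6, E = 3·4 = 12, F = 2·4 = 8.

8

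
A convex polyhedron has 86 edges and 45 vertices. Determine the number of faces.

43

Here V − E + F = 2.
F = 2 − V + E = 2 − 45 + 86 = 43.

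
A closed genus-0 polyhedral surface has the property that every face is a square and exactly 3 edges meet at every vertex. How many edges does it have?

Each face has 4 edges and each edge borders two faces, so 2E = 4F.
Each vertex has degree 3, so 3V = 2E and hence V = 4F/3.
Euler: V − E + F = 2 ⇒ (4F/3) − (4F/2) + F = 2.
Multiply by 6: (8 − 12 + 6)F = 12, i.e. 2F = 12.
So F = 6, E = 4·6/2 = 12, V = 4·6/3 = 8.

12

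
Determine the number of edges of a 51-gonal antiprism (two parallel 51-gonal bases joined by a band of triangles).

An antiprism on an n-gon has two n-gon caps and 2n triangles: V = 2·51 = 102, E = 4·51 = 204, F = 2·51 + 2 = 104.

204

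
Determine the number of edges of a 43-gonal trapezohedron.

The n-trapezohedron (dual of the n-antiprism) has V = 2·43 + 2 = 88, E = 4·43 = 172, F = 2·43 = 86.

172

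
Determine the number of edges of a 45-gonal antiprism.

An antiprism on an n-gon has two n-gon caps and 2n triangles: V = 2·45 = 90, E = 4·45 = 180, F = 2·45 + 2 = 92.
Check: V − E + F = 90 − 180 + 92 = 2.

180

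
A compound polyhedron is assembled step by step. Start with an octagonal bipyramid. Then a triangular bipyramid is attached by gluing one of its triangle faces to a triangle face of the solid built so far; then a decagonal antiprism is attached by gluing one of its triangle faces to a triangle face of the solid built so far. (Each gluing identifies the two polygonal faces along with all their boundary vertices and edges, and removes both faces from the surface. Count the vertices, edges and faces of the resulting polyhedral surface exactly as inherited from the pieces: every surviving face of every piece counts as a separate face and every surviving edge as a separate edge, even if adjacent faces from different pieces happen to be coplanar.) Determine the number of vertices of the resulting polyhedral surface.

29

An octagonal bipyramid: V=10, E=24, F=16.
Attach a triangular bipyramid (V=5, E=9, F=6) along a 3-gon: merge 3 vertices and 3 edges, delete both glued faces → V=12, E=30, F=20.
Attach a decagonal antiprism (V=20, E=40, F=22) along a 3-gon: merge 3 vertices and 3 edges, delete both glued faces → V=29, E=67, F=40.
Check: V − E + F = 29 − 67 + 40 = 2.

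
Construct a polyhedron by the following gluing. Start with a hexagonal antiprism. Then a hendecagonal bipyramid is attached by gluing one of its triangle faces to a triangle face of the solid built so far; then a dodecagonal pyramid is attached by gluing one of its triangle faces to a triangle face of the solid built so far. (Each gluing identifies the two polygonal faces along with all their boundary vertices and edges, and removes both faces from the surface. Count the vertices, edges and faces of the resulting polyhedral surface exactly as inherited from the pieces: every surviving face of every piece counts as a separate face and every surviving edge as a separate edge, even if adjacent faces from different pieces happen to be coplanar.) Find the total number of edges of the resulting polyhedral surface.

A hexagonal antiprism: V=12, E=24, F=14.
Attach a hendecagonal bipyramid (V=13, E=33, F=22) along a 3-gon: merge 3 vertices and 3 edges, delete both glued faces → V=22, E=54, F=34.
Attach a dodecagonal pyramid (V=13, E=24, F=13) along a 3-gon: merge 3 vertices and 3 edges, delete both glued faces → V=32, E=75, F=45.
Check: V − E + F = 32 − 75 + 45 = 2.

75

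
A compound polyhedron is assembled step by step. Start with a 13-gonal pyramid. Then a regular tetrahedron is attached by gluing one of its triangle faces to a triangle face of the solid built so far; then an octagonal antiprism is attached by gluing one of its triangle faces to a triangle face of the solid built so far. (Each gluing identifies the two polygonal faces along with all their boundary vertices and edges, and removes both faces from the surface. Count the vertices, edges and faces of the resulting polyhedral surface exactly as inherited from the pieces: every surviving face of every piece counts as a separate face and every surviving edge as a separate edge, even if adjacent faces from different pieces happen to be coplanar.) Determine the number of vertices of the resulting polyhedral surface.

A 13-gonal pyramid: V=14, E=26, F=14.
Attach a regular tetrahedron (V=4, E=6, F=4) along a 3-gon: merge 3 vertices and 3 edges, delete both glued faces → V=15, E=29, F=16.
Attach an octagonal antiprism (V=16, E=32, F=18) along a 3-gon: merge 3 vertices and 3 edges, delete both glued faces → V=28, E=58, F=32.
Check: V − E + F = 28 − 58 + 32 = 2.

28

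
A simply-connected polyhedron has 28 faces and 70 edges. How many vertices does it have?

Here V − E + F = 2.
V = 2 + E − F = 2 + 70 − 28 = 44.

44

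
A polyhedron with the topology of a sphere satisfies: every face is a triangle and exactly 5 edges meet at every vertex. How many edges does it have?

Each face has 3 edges and each edge borders two faces, so 2E = 3F.
Each vertex has degree 5, so 5V = 2E and hence V = 3F/5.
Euler: V − E + F = 2 ⇒ (3F/5) − (3F/2) + F = 2.
Multiply by 10: (6 − 15 + 10)F = 20, i.e. 1F = 20.
So F = 20, E = 3·20/2 = 30, V = 3·20/5 = 12.

30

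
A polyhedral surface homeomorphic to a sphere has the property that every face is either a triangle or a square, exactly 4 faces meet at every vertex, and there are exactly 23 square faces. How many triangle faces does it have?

8

Let x be the number of triangles; then F = 23 + x.
Edge–face incidences: 2E = 4·23 + 3·x = 92 + 3x.
Every vertex has degree 4, so 4V = 2E.
Euler: V − E + F = 2 ⇒ (2E)/4 − E + (23 + x) = 2.
Multiply by 8: 2·(2E) − 4·(2E) + 8·(23 + x) = 16, i.e. 184 + 8x − 2·(92 + 3x) = 16.
Collecting terms: 2x = 16, so x = 8.
Then 2E = 92 + 3·8 = 116, so E = 58, V = 2E/4 = 29, F = 23 + 8 = 31.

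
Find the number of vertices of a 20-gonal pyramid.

21

A pyramid on an n-gon base has one n-gon and n triangles: V = 20 + 1 = 21, E = 2·20 = 40, F = 20 + 1 = 21.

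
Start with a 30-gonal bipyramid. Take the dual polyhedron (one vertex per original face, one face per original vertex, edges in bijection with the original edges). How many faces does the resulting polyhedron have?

32

The base solid has V = 32, E = 90, F = 60.
The dual swaps V and F and preserves E: V′ = F = 60, E′ = E = 90, F′ = V = 32.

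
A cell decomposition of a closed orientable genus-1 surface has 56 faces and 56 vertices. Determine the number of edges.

For a closed orientable surface of genus 1, χ = 2 − 2·1 = 0.
E = V + F − (0) = 56 + 56 − (0) = 112.

112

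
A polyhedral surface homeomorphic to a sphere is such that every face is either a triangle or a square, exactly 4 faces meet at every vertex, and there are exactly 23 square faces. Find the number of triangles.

8

Let x be the number of triangles; then F = 23 + x.
Edge–face incidences: 2E = 4·23 + 3·x = 92 + 3x.
Every vertex has degree 4, so 4V = 2E.
Euler: V − E + F = 2 ⇒ (2E)/4 − E + (23 + x) = 2.
Multiply by 8: 2·(2E) − 4·(2E) + 8·(23 + x) = 16, i.e. 184 + 8x − 2·(92 + 3x) = 16.
Collecting terms: 2x = 16, so x = 8.
Then 2E = 92 + 3·8 = 116, so E = 58, V = 2E/4 = 29, F = 23 + 8 = 31.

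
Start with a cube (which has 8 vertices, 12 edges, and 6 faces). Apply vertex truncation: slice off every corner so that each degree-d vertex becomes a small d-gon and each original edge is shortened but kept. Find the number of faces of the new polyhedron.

14

Truncation replaces each original edge-end by a new vertex, so V′ = 2E = 24.
Each original edge survives, and each old vertex of degree d contributes d new edges; summing degrees gives Σd = 2E, so E′ = E + 2E = 3E = 36.
Each original face survives and each original vertex becomes one new face: F′ = F + V = 14.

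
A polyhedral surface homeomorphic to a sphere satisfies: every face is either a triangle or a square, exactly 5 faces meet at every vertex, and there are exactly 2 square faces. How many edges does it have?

Let x be the number of triangles; then F = 2 + x.
Edge–face incidences: 2E = 4·2 + 3·x = 8 + 3x.
Every vertex has degree 5, so 5V = 2E.
Euler: V − E + F = 2 ⇒ (2E)/5 − E + (2 + x) = 2.
Multiply by 10: 2·(2E) − 5·(2E) + 10·(2 + x) = 20, i.e. 20 + 10x − 3·(8 + 3x) = 20.
Collecting terms: x − 4 = 20, so x = 24.
Then 2E = 8 + 3·24 = 80, so E = 40, V = 2E/5 = 16, F = 2 + 24 = 26.

40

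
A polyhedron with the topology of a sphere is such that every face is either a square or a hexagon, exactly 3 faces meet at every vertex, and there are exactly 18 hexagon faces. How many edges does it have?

66

Let x be the number of squares; then F = 18 + x.
Edge–face incidences: 2E = 6·18 + 4·x = 108 + 4x.
Every vertex has degree 3, so 3V = 2E.
Euler: V − E + F = 2 ⇒ (2E)/3 − E + (18 + x) = 2.
Multiply by 6: 2·(2E) − 3·(2E) + 6·(18 + x) = 12, i.e. 108 + 6x − (108 + 4x) = 12.
Collecting terms: 2x = 12, so x = 6.
Then 2E = 108 + 4·6 = 132, so E = 66, V = 2E/3 = 44, F = 18 + 6 = 24.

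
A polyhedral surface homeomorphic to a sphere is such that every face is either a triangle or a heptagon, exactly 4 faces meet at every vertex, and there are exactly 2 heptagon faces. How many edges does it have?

28

Let x be the number of triangles; then F = 2 + x.
Edge–face incidences: 2E = 7·2 + 3·x = 14 + 3x.
Every vertex has degree 4, so 4V = 2E.
Euler: V − E + F = 2 ⇒ (2E)/4 − E + (2 + x) = 2.
Multiply by 8: 2·(2E) − 4·(2E) + 8·(2 + x) = 16, i.e. 16 + 8x − 2·(14 + 3x) = 16.
Collecting terms: 2x − 12 = 16, so 2x = 28, so x = 14.
Then 2E = 14 + 3·14 = 56, so E = 28, V = 2E/4 = 14, F = 2 + 14 = 16.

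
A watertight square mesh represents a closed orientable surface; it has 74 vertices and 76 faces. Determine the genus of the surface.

Every face is a square, so 2E = 4·76 = 304, giving E = 152.
χ = V − E + F = 74 − 152 + 76 = -2.
For a closed orientable surface χ = 2 − 2g, so g = (2 − (-2))/2 = 2.

2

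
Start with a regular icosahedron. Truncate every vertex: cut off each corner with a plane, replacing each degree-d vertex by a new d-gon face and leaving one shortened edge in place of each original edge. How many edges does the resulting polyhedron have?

The base solid has V = 12, E = 30, F = 20.
Truncation replaces each original edge-end by a new vertex, so V′ = 2E = 60.
Each original edge survives, and each old vertex of degree d contributes d new edges; summing degrees gives Σd = 2E, so E′ = E + 2E = 3E = 90.
Each original face survives and each original vertex becomes one new face: F′ = F + V = 32.

90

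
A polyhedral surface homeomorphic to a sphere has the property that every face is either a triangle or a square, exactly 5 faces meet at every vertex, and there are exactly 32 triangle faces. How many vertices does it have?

Let x be the number of squares; then F = 32 + x.
Edge–face incidences: 2E = 3·32 + 4·x = 96 + 4x.
Every vertex has degree 5, so 5V = 2E.
Euler: V − E + F = 2 ⇒ (2E)/5 − E + (32 + x) = 2.
Multiply by 10: 2·(2E) − 5·(2E) + 10·(32 + x) = 20, i.e. 320 + 10x − 3·(96 + 4x) = 20.
Collecting terms: −2x + 32 = 20, so −2x = −12, so x = 6.
Then 2E = 96 + 4·6 = 120, so E = 60, V = 2E/5 = 24, F = 32 + 6 = 38.

24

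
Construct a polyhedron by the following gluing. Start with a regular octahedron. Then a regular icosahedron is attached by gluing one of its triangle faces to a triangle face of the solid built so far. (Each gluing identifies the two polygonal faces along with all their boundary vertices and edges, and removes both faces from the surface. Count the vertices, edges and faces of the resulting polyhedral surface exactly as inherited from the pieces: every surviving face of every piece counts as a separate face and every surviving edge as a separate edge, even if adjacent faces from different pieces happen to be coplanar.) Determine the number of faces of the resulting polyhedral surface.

26

A regular octahedron: V=6, E=12, F=8.
Attach a regular icosahedron (V=12, E=30, F=20) along a 3-gon: merge 3 vertices and 3 edges, delete both glued faces → V=15, E=39, F=26.
Check: V − E + F = 15 − 39 + 26 = 2.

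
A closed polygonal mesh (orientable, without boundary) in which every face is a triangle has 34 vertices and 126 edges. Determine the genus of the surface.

5

Every face is a triangle and each edge borders two faces, so 3F = 2·126, giving F = 84.
χ = V − E + F = 34 − 126 + 84 = -8.
For a closed orientable surface χ = 2 − 2g, so g = (2 − (-8))/2 = 5.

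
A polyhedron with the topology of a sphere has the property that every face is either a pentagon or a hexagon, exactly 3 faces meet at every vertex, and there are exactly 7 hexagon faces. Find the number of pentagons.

Let x be the number of pentagons; then F = 7 + x.
Edge–face incidences: 2E = 6·7 + 5·x = 42 + 5x.
Every vertex has degree 3, so 3V = 2E.
Euler: V − E + F = 2 ⇒ (2E)/3 − E + (7 + x) = 2.
Multiply by 6: 2·(2E) − 3·(2E) + 6·(7 + x) = 12, i.e. 42 + 6x − (42 + 5x) = 12.
Collecting terms: x = 12.
Then 2E = 42 + 5·12 = 102, so E = 51, V = 2E/3 = 34, F = 7 + 12 = 19.

12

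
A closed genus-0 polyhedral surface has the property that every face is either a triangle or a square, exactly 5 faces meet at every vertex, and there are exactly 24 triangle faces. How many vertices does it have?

Let x be the number of squares; then F = 24 + x.
Edge–face incidences: 2E = 3·24 + 4·x = 72 + 4x.
Every vertex has degree 5, so 5V = 2E.
Euler: V − E + F = 2 ⇒ (2E)/5 − E + (24 + x) = 2.
Multiply by 10: 2·(2E) − 5·(2E) + 10·(24 + x) = 20, i.e. 240 + 10x − 3·(72 + 4x) = 20.
Collecting terms: −2x + 24 = 20, so −2x = −4, so x = 2.
Then 2E = 72 + 4·2 = 80, so E = 40, V = 2E/5 = 16, F = 24 + 2 = 26.

16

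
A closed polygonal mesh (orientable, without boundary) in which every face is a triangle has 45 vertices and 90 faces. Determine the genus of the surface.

Every face is a triangle, so 2E = 3·90 = 270, giving E = 135.
χ = V − E + F = 45 − 135 + 90 = 0.
For a closed orientable surface χ = 2 − 2g, so g = (2 − (0))/2 = 1.

1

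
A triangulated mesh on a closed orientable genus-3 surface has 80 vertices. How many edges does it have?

χ = 2 − 2·3 = -4, and every face is a triangle so 3F = 2E.
V − E + F = -4 with E = 3F/2 gives 80 − (3/2 − 1)·F = -4, so F = 168 and E = 252.

252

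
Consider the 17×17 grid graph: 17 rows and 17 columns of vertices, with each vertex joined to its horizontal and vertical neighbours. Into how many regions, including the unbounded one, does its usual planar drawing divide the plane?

The grid has V = 17·17 = 289 vertices and E = 17·16 + 17·16 = 544 edges.
F = 2 − V + E = 2 − 289 + 544 = 257.

257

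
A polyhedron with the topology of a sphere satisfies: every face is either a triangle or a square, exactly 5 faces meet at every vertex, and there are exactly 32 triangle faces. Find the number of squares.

6

Let x be the number of squares; then F = 32 + x.
Edge–face incidences: 2E = 3·32 + 4·x = 96 + 4x.
Every vertex has degree 5, so 5V = 2E.
Euler: V − E + F = 2 ⇒ (2E)/5 − E + (32 + x) = 2.
Multiply by 10: 2·(2E) − 5·(2E) + 10·(32 + x) = 20, i.e. 320 + 10x − 3·(96 + 4x) = 20.
Collecting terms: −2x + 32 = 20, so −2x = −12, so x = 6.
Then 2E = 96 + 4·6 = 120, so E = 60, V = 2E/5 = 24, F = 32 + 6 = 38.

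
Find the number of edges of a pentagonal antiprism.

20

An antiprism on an n-gon has two n-gon caps and 2n triangles: V = 2·5 = 10, E = 4·5 = 20, F = 2·5 + 2 = 12.
Check: V − E + F = 10 − 20 + 12 = 2.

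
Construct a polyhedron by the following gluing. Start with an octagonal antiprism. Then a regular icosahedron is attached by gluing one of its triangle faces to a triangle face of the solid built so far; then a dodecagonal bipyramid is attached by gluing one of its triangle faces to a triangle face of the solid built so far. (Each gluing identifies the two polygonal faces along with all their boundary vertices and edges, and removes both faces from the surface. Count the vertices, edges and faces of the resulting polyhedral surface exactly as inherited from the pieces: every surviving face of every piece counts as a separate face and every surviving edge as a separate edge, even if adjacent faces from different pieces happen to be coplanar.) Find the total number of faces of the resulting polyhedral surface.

An octagonal antiprism: V=16, E=32, F=18.
Attach a regular icosahedron (V=12, E=30, F=20) along a 3-gon: merge 3 vertices and 3 edges, delete both glued faces → V=25, E=59, F=36.
Attach a dodecagonal bipyramid (V=14, E=36, F=24) along a 3-gon: merge 3 vertices and 3 edges, delete both glued faces → V=36, E=92, F=58.
Check: V − E + F = 36 − 92 + 58 = 2.

58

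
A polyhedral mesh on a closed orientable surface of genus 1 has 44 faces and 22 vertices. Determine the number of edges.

For a closed orientable surface of genus 1, χ = 2 − 2·1 = 0.
E = V + F − (0) = 22 + 44 − (0) = 66.

66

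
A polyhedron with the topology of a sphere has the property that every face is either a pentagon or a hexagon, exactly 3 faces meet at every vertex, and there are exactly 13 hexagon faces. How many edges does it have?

69

Let x be the number of pentagons; then F = 13 + x.
Edge–face incidences: 2E = 6·13 + 5·x = 78 + 5x.
Every vertex has degree 3, so 3V = 2E.
Euler: V − E + F = 2 ⇒ (2E)/3 − E + (13 + x) = 2.
Multiply by 6: 2·(2E) − 3·(2E) + 6·(13 + x) = 12, i.e. 78 + 6x − (78 + 5x) = 12.
Collecting terms: x = 12.
Then 2E = 78 + 5·12 = 138, so E = 69, V = 2E/3 = 46, F = 13 + 12 = 25.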